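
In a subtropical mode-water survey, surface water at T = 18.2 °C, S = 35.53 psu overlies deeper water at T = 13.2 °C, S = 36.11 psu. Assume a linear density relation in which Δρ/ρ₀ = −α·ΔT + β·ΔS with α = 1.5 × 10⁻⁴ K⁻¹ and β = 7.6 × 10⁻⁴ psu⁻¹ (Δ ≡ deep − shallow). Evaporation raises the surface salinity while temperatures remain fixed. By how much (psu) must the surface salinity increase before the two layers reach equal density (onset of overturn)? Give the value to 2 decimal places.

1.57 psu

Neutral buoyancy requires −α(T_deep − T_surf) + β(S_deep − S_surf′) = 0.
S_surf′ = S_deep − (α/β)·ΔT = 36.11 − (1.5 × 10⁻⁴/7.6 × 10⁻⁴)·(-5.0) = 37.0968 psu.
Increase required: 37.0968 − 35.53 = 1.5668 psu.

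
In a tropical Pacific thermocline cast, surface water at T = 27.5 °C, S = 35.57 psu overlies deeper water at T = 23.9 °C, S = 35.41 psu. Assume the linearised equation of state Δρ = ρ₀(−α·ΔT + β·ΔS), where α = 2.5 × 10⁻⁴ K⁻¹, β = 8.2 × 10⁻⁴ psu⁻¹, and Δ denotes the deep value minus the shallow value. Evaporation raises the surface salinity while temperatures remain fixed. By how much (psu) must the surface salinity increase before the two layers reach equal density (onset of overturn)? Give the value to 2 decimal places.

Neutral buoyancy requires −α(T_deep − T_surf) + β(S_deep − S_surf′) = 0.
S_surf′ = S_deep − (α/β)·ΔT = 35.41 − (2.5 × 10⁻⁴/8.2 × 10⁻⁴)·(-3.6) = 36.5076 psu.
Increase required: 36.5076 − 35.57 = 0.9376 psu.

0.94 psu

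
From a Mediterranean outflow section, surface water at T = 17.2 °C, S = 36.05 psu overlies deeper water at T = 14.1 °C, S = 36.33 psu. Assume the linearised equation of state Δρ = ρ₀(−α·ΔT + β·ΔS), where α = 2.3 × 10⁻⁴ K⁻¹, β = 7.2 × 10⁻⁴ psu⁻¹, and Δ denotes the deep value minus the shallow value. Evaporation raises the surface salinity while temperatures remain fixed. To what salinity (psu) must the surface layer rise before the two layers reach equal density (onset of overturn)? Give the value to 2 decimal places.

37.32 psu

Neutral buoyancy requires −α(T_deep − T_surf) + β(S_deep − S_surf′) = 0.
S_surf′ = S_deep − (α/β)·ΔT = 36.33 − (2.3 × 10⁻⁴/7.2 × 10⁻⁴)·(-3.1) = 37.3203 psu.
Increase required: 37.3203 − 36.05 = 1.2703 psu.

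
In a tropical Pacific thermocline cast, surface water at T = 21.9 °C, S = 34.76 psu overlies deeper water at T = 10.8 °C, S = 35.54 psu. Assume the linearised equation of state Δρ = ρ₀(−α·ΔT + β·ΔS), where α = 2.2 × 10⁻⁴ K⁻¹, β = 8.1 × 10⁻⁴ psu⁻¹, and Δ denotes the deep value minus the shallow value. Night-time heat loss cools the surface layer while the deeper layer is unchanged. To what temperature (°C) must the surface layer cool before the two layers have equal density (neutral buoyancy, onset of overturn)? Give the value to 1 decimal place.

Neutral buoyancy requires Δρ = 0, i.e. −α(T_deep − T_surf′) + β(S_deep − S_surf) = 0.
T_surf′ = T_deep − (β/α)·ΔS = 10.8 − (8.1 × 10⁻⁴/2.2 × 10⁻⁴)·(+0.78) = 7.928 °C.
Cooling required: 21.9 − (7.928) = 13.972 °C.

7.9 °C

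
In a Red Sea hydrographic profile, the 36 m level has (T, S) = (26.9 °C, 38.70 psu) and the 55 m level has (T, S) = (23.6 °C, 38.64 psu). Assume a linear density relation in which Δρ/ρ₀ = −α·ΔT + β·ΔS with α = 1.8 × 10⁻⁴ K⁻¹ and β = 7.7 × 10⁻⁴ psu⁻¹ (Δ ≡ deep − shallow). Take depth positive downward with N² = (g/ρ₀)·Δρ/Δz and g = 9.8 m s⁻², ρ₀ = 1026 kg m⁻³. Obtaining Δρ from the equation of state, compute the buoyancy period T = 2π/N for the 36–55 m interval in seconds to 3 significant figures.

ΔT = -3.3 K, ΔS = -0.06 psu (deep − shallow).
Δρ/ρ₀ = −αΔT + βΔS = 5.94 × 10⁻⁴ − 4.62 × 10⁻⁵ = 5.478 × 10⁻⁴, so Δρ ≈ 0.5620 kg m⁻³.
N² = (g/ρ₀)·Δρ/Δz = g·(Δρ/ρ₀)/Δz = 9.8 × 5.478 × 10⁻⁴ / 19 = 2.8255 × 10⁻⁴ s⁻².
N = √(2.8255 × 10⁻⁴) = 0.016809 rad s⁻¹ → T = 2π/N = 373.80 s ≈ 374 s.

374 s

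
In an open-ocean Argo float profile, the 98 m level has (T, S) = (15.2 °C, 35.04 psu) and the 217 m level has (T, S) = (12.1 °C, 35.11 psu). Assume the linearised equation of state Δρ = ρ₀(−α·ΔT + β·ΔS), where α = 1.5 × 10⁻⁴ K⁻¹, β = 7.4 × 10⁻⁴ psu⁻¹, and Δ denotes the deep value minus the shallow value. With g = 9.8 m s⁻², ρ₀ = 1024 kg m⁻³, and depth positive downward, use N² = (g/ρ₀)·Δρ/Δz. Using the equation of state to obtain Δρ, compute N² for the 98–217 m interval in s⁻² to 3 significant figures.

ΔT = -3.1 K, ΔS = +0.07 psu (deep − shallow).
Δρ/ρ₀ = −αΔT + βΔS = 4.65 × 10⁻⁴ + 5.18 × 10⁻⁵ = 5.168 × 10⁻⁴, so Δρ ≈ 0.5292 kg m⁻³.
N² = (g/ρ₀)·Δρ/Δz = g·(Δρ/ρ₀)/Δz = 9.8 × 5.168 × 10⁻⁴ / 119 = 4.2560 × 10⁻⁵ s⁻² ≈ 4.26 × 10⁻⁵ s⁻².

4.26 × 10⁻⁵ s⁻²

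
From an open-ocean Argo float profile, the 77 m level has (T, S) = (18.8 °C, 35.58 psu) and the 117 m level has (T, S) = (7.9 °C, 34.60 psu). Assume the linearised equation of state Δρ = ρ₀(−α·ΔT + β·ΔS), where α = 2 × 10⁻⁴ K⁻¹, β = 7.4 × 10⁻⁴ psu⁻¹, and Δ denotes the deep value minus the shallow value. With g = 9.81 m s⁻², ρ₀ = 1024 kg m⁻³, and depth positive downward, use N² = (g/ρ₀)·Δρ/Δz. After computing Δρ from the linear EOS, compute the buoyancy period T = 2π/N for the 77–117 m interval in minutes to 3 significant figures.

5.54 min

ΔT = -10.9 K, ΔS = -0.98 psu (deep − shallow).
Δρ/ρ₀ = −αΔT + βΔS = 2.18 × 10⁻³ − 7.252 × 10⁻⁴ = 1.4548 × 10⁻³, so Δρ ≈ 1.490 kg m⁻³.
N² = (g/ρ₀)·Δρ/Δz = g·(Δρ/ρ₀)/Δz = 9.81 × 1.4548 × 10⁻³ / 40 = 3.5679 × 10⁻⁴ s⁻².
N = √(3.5679 × 10⁻⁴) = 0.018889 rad s⁻¹ → T = 2π/N = 332.64 s = 5.5440 min ≈ 5.54 min.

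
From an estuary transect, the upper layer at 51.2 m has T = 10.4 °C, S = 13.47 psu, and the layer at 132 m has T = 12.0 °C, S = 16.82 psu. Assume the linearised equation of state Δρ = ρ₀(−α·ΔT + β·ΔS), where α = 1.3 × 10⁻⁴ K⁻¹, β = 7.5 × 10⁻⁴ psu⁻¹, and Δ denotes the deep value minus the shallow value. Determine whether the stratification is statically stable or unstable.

stable

ΔT = 12.0 − 10.4 = +1.6 K and ΔS = 16.82 − 13.47 = +3.35 psu (deep − shallow).
−αΔT = -2.08 × 10⁻⁴; βΔS = 2.5125 × 10⁻³; sum Δρ/ρ₀ = 2.3045 × 10⁻³.
Δρ/ρ₀ > 0, so Δρ > 0: deeper water is denser → statically stable.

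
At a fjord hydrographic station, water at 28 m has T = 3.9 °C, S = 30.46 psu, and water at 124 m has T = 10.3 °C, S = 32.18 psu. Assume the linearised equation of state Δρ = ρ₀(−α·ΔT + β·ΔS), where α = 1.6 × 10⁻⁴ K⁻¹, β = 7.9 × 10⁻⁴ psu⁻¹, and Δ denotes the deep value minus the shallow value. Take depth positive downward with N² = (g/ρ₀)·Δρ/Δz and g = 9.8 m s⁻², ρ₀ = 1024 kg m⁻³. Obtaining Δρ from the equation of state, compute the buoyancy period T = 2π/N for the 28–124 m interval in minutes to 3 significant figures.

ΔT = +6.4 K, ΔS = +1.72 psu (deep − shallow).
Δρ/ρ₀ = −αΔT + βΔS = -1.024 × 10⁻³ + 1.3588 × 10⁻³ = 3.348 × 10⁻⁴, so Δρ ≈ 0.3428 kg m⁻³.
N² = (g/ρ₀)·Δρ/Δz = g·(Δρ/ρ₀)/Δz = 9.8 × 3.348 × 10⁻⁴ / 96 = 3.4177 × 10⁻⁵ s⁻².
N = √(3.4177 × 10⁻⁵) = 5.8461 × 10⁻³ rad s⁻¹ → T = 2π/N = 1.0748 × 10³ s = 17.913 min ≈ 17.9 min.

17.9 min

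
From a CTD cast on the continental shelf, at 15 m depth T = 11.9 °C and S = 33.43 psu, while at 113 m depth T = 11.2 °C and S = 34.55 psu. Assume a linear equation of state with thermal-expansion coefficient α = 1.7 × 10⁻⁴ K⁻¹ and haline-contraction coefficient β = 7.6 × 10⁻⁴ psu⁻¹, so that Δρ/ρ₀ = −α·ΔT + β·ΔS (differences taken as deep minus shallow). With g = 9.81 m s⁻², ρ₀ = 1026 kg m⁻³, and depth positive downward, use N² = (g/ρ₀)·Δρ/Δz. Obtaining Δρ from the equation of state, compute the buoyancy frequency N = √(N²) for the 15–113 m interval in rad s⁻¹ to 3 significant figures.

9.85 × 10⁻³ rad s⁻¹

ΔT = -0.7 K, ΔS = +1.12 psu (deep − shallow).
Δρ/ρ₀ = −αΔT + βΔS = 1.19 × 10⁻⁴ + 8.512 × 10⁻⁴ = 9.702 × 10⁻⁴, so Δρ ≈ 0.9954 kg m⁻³.
N² = (g/ρ₀)·Δρ/Δz = g·(Δρ/ρ₀)/Δz = 9.81 × 9.702 × 10⁻⁴ / 98 = 9.7119 × 10⁻⁵ s⁻².
N = √(9.7119 × 10⁻⁵) = 9.8549 × 10⁻³ rad s⁻¹ ≈ 9.85 × 10⁻³ rad s⁻¹.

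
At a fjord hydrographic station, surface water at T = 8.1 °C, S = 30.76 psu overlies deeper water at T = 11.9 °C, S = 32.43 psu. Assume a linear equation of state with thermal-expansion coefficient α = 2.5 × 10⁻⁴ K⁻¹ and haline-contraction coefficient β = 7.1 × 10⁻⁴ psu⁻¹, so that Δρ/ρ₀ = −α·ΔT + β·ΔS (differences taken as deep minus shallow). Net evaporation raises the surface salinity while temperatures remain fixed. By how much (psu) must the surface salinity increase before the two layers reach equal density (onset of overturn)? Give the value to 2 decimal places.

Neutral buoyancy requires −α(T_deep − T_surf) + β(S_deep − S_surf′) = 0.
S_surf′ = S_deep − (α/β)·ΔT = 32.43 − (2.5 × 10⁻⁴/7.1 × 10⁻⁴)·(+3.8) = 31.0920 psu.
Increase required: 31.0920 − 30.76 = 0.3320 psu.

0.33 psu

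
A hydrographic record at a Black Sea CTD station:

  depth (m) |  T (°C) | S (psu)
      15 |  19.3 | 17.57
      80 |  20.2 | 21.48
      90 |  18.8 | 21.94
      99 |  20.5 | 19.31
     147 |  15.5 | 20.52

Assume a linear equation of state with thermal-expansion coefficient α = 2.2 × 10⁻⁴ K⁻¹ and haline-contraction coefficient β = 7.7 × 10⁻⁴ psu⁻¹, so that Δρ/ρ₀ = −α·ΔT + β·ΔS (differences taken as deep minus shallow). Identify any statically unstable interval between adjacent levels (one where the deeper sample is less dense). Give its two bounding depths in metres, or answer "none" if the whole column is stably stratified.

90–99 m

Evaluate Δρ/ρ₀ = −αΔT + βΔS across each adjacent pair:
  15–80 m: −αΔT+βΔS = −(2.2 × 10⁻⁴)(+0.9)+(7.7 × 10⁻⁴)(+3.91) = 2.8 × 10⁻³ → stable
  80–90 m: −αΔT+βΔS = −(2.2 × 10⁻⁴)(-1.4)+(7.7 × 10⁻⁴)(+0.46) = 6.6 × 10⁻⁴ → stable
  90–99 m: −αΔT+βΔS = −(2.2 × 10⁻⁴)(+1.7)+(7.7 × 10⁻⁴)(-2.63) = -2.4 × 10⁻³ → UNSTABLE
  99–147 m: −αΔT+βΔS = −(2.2 × 10⁻⁴)(-5.0)+(7.7 × 10⁻⁴)(+1.21) = 2.0 × 10⁻³ → stable
The 90–99 m interval has Δρ < 0: lighter water underlies denser water.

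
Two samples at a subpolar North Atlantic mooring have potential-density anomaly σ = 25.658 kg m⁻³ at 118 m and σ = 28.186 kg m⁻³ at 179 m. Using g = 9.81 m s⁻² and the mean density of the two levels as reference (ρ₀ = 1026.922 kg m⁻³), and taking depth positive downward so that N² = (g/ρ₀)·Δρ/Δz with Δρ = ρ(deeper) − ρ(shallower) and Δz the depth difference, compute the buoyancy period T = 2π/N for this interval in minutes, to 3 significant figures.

Δρ = 1028.186 − 1025.658 = 2.528 kg m⁻³ over Δz = 179 − 118 = 61 m.
N² = (9.81/1026.922) × (2.528/61) = 3.9589 × 10⁻⁴ s⁻².
N = √(3.9589 × 10⁻⁴) = 0.019897 rad s⁻¹, so T = 2π/N = 315.79 s = 5.2632 min ≈ 5.26 min.
N² > 0, so the interval is statically stable.

5.26 min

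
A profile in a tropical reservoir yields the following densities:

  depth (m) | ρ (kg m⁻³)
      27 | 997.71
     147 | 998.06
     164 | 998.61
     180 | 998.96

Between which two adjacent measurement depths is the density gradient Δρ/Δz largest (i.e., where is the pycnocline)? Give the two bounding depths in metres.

147–164 m

Compute the density gradient over each adjacent pair:
  27–147 m: Δρ/Δz = 0.35/120 = 2.9 × 10⁻³ kg m⁻⁴
  147–164 m: Δρ/Δz = 0.55/17 = 0.032 kg m⁻⁴
  164–180 m: Δρ/Δz = 0.35/16 = 0.022 kg m⁻⁴
The largest gradient is in the 147–164 m interval — the pycnocline.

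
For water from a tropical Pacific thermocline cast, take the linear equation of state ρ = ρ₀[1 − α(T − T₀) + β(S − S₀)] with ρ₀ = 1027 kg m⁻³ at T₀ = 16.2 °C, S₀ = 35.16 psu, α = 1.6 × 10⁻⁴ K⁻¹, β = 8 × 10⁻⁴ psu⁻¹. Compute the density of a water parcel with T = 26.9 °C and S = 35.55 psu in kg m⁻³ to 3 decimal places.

T − T₀ = +10.7 K, S − S₀ = +0.39 psu.
Bracket = 1 − α·(+10.7) + β·(+0.39) = 1 + (-1.40 × 10⁻³) = 0.9986000.
ρ = 1027 × 0.9986000 = 1025.562 kg m⁻³.

1025.562 kg m⁻³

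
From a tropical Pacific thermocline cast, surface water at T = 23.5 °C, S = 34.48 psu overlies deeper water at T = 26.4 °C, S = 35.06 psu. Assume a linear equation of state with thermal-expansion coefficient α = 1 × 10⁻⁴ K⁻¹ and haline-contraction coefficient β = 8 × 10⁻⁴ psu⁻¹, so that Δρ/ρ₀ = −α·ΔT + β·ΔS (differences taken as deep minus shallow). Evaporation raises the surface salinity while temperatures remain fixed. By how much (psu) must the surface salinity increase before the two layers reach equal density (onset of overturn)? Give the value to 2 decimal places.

0.22 psu

Neutral buoyancy requires −α(T_deep − T_surf) + β(S_deep − S_surf′) = 0.
S_surf′ = S_deep − (α/β)·ΔT = 35.06 − (1 × 10⁻⁴/8 × 10⁻⁴)·(+2.9) = 34.6975 psu.
Increase required: 34.6975 − 34.48 = 0.2175 psu.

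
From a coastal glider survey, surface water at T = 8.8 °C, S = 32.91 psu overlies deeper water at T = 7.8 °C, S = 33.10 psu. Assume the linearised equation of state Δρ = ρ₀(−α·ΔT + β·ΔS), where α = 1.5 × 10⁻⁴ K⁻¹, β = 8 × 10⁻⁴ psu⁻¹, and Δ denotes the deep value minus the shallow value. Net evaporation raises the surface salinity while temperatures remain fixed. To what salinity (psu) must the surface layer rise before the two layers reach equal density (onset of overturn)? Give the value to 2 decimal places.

33.29 psu

Neutral buoyancy requires −α(T_deep − T_surf) + β(S_deep − S_surf′) = 0.
S_surf′ = S_deep − (α/β)·ΔT = 33.10 − (1.5 × 10⁻⁴/8 × 10⁻⁴)·(-1.0) = 33.2875 psu.
Increase required: 33.2875 − 32.91 = 0.3775 psu.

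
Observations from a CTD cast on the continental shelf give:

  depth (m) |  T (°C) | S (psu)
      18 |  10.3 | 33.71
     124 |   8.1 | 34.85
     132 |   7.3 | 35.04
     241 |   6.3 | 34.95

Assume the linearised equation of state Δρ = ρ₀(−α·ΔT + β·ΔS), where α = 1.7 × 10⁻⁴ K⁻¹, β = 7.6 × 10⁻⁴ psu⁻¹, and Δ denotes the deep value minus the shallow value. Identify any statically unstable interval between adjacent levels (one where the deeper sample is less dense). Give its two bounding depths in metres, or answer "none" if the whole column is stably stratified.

none

Evaluate Δρ/ρ₀ = −αΔT + βΔS across each adjacent pair:
  18–124 m: −αΔT+βΔS = −(1.7 × 10⁻⁴)(-2.2)+(7.6 × 10⁻⁴)(+1.14) = 1.2 × 10⁻³ → stable
  124–132 m: −αΔT+βΔS = −(1.7 × 10⁻⁴)(-0.8)+(7.6 × 10⁻⁴)(+0.19) = 2.8 × 10⁻⁴ → stable
  132–241 m: −αΔT+βΔS = −(1.7 × 10⁻⁴)(-1.0)+(7.6 × 10⁻⁴)(-0.09) = 1.0 × 10⁻⁴ → stable
Every interval has Δρ > 0: the column is stably stratified throughout.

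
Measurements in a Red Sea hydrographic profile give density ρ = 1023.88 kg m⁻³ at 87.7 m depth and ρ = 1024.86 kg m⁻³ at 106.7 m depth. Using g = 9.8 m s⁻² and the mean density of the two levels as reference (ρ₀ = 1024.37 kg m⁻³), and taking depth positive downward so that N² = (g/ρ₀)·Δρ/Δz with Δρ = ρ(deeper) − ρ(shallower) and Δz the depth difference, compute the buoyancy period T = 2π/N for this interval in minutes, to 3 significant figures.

Δρ = 1024.86 − 1023.88 = 0.98 kg m⁻³ over Δz = 106.7 − 87.7 = 19 m.
N² = (9.8/1024.37) × (0.98/19) = 4.9345 × 10⁻⁴ s⁻².
N = √(4.9345 × 10⁻⁴) = 0.022214 rad s⁻¹, so T = 2π/N = 282.85 s = 4.7142 min ≈ 4.71 min.

4.71 min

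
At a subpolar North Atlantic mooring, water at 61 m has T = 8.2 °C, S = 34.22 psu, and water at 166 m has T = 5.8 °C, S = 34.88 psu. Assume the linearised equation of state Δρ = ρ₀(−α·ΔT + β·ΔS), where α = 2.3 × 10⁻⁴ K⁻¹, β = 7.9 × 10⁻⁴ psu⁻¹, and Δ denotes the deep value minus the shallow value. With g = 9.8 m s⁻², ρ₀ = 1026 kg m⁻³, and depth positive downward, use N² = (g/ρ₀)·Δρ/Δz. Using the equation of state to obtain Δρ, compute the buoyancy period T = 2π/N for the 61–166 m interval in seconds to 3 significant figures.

ΔT = -2.4 K, ΔS = +0.66 psu (deep − shallow).
Δρ/ρ₀ = −αΔT + βΔS = 5.52 × 10⁻⁴ + 5.214 × 10⁻⁴ = 1.0734 × 10⁻³, so Δρ ≈ 1.101 kg m⁻³.
N² = (g/ρ₀)·Δρ/Δz = g·(Δρ/ρ₀)/Δz = 9.8 × 1.0734 × 10⁻³ / 105 = 1.0018 × 10⁻⁴ s⁻².
N = √(1.0018 × 10⁻⁴) = 0.010009 rad s⁻¹ → T = 2π/N = 627.75 s ≈ 628 s.

628 s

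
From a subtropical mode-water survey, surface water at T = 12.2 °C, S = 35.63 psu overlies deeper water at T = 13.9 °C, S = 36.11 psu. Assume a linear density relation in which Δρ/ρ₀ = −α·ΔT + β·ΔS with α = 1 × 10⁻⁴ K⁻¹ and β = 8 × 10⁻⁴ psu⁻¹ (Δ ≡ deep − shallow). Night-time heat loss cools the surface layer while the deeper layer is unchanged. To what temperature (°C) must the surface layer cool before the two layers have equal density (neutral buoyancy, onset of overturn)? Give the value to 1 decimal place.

Neutral buoyancy requires Δρ = 0, i.e. −α(T_deep − T_surf′) + β(S_deep − S_surf) = 0.
T_surf′ = T_deep − (β/α)·ΔS = 13.9 − (8 × 10⁻⁴/1 × 10⁻⁴)·(+0.48) = 10.060 °C.
Cooling required: 12.2 − (10.060) = 2.140 °C.

10.1 °C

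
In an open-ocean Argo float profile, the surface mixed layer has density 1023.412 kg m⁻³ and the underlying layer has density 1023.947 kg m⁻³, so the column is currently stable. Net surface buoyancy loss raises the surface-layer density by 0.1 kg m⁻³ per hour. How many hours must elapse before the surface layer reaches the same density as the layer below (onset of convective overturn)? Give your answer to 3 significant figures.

5.35 hours

Density deficit of the surface layer: 1023.947 − 1023.412 = 0.535 kg m⁻³.
Required change = 0.535 / 0.1 = 5.35 hours.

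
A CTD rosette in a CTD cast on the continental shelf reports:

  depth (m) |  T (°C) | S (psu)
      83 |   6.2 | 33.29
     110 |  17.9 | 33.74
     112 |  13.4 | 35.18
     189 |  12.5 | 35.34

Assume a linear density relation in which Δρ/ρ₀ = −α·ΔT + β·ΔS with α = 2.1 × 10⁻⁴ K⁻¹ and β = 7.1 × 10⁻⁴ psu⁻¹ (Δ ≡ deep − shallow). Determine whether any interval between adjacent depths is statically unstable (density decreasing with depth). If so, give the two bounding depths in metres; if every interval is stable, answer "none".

Evaluate Δρ/ρ₀ = −αΔT + βΔS across each adjacent pair:
  83–110 m: −αΔT+βΔS = −(2.1 × 10⁻⁴)(+11.7)+(7.1 × 10⁻⁴)(+0.45) = -2.1 × 10⁻³ → UNSTABLE
  110–112 m: −αΔT+βΔS = −(2.1 × 10⁻⁴)(-4.5)+(7.1 × 10⁻⁴)(+1.44) = 2.0 × 10⁻³ → stable
  112–189 m: −αΔT+βΔS = −(2.1 × 10⁻⁴)(-0.9)+(7.1 × 10⁻⁴)(+0.16) = 3.0 × 10⁻⁴ → stable
The 83–110 m interval has Δρ < 0: lighter water underlies denser water.

83–110 m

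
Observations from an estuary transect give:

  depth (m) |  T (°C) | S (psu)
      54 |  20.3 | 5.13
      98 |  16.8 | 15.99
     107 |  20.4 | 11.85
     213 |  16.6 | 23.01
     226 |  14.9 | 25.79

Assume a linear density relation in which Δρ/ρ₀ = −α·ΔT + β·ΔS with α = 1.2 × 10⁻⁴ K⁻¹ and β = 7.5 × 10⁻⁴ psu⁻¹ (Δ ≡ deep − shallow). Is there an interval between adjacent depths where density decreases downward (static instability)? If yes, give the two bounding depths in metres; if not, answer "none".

98–107 m

Evaluate Δρ/ρ₀ = −αΔT + βΔS across each adjacent pair:
  54–98 m: −αΔT+βΔS = −(1.2 × 10⁻⁴)(-3.5)+(7.5 × 10⁻⁴)(+10.86) = 8.6 × 10⁻³ → stable
  98–107 m: −αΔT+βΔS = −(1.2 × 10⁻⁴)(+3.6)+(7.5 × 10⁻⁴)(-4.14) = -3.5 × 10⁻³ → UNSTABLE
  107–213 m: −αΔT+βΔS = −(1.2 × 10⁻⁴)(-3.8)+(7.5 × 10⁻⁴)(+11.16) = 8.8 × 10⁻³ → stable
  213–226 m: −αΔT+βΔS = −(1.2 × 10⁻⁴)(-1.7)+(7.5 × 10⁻⁴)(+2.78) = 2.3 × 10⁻³ → stable
The 98–107 m interval has Δρ < 0: lighter water underlies denser water.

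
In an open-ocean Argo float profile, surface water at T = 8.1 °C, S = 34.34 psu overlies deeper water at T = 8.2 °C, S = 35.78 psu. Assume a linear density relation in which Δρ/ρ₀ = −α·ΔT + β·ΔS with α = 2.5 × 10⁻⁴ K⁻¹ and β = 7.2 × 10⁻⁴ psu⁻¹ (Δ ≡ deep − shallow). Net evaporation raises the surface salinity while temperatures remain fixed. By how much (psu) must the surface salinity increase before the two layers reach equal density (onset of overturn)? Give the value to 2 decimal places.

Neutral buoyancy requires −α(T_deep − T_surf) + β(S_deep − S_surf′) = 0.
S_surf′ = S_deep − (α/β)·ΔT = 35.78 − (2.5 × 10⁻⁴/7.2 × 10⁻⁴)·(+0.1) = 35.7453 psu.
Increase required: 35.7453 − 34.34 = 1.4053 psu.

1.41 psu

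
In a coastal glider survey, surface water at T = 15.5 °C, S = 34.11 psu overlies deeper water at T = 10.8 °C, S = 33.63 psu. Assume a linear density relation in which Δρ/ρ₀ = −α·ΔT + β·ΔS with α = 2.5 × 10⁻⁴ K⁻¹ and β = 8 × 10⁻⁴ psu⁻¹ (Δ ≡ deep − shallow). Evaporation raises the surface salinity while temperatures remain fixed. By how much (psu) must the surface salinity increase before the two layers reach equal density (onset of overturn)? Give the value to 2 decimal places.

Neutral buoyancy requires −α(T_deep − T_surf) + β(S_deep − S_surf′) = 0.
S_surf′ = S_deep − (α/β)·ΔT = 33.63 − (2.5 × 10⁻⁴/8 × 10⁻⁴)·(-4.7) = 35.0988 psu.
Increase required: 35.0988 − 34.11 = 0.9888 psu.

0.99 psu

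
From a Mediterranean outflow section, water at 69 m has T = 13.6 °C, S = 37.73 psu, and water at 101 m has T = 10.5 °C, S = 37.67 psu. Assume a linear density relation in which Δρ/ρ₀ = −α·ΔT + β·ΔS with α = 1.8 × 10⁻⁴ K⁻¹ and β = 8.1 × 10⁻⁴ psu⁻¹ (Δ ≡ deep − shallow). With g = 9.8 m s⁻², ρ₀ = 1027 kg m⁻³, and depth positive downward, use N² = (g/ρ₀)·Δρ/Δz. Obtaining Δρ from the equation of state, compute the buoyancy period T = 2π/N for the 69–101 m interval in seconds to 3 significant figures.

503 s

ΔT = -3.1 K, ΔS = -0.06 psu (deep − shallow).
Δρ/ρ₀ = −αΔT + βΔS = 5.58 × 10⁻⁴ − 4.86 × 10⁻⁵ = 5.094 × 10⁻⁴, so Δρ ≈ 0.5232 kg m⁻³.
N² = (g/ρ₀)·Δρ/Δz = g·(Δρ/ρ₀)/Δz = 9.8 × 5.094 × 10⁻⁴ / 32 = 1.5600 × 10⁻⁴ s⁻².
N = √(1.5600 × 10⁻⁴) = 0.012490 rad s⁻¹ → T = 2π/N = 503.06 s ≈ 503 s.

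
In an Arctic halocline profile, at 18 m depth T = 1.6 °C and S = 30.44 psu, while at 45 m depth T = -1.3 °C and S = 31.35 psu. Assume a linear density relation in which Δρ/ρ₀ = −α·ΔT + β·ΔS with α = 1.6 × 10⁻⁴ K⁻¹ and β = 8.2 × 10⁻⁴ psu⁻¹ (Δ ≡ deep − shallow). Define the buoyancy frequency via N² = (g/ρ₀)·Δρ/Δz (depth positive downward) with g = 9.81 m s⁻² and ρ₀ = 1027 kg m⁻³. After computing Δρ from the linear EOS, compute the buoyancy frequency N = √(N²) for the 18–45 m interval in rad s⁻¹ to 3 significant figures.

ΔT = -2.9 K, ΔS = +0.91 psu (deep − shallow).
Δρ/ρ₀ = −αΔT + βΔS = 4.64 × 10⁻⁴ + 7.462 × 10⁻⁴ = 1.2102 × 10⁻³, so Δρ ≈ 1.243 kg m⁻³.
N² = (g/ρ₀)·Δρ/Δz = g·(Δρ/ρ₀)/Δz = 9.81 × 1.2102 × 10⁻³ / 27 = 4.3971 × 10⁻⁴ s⁻².
N = √(4.3971 × 10⁻⁴) = 0.020969 rad s⁻¹ ≈ 0.0210 rad s⁻¹.

0.0210 rad s⁻¹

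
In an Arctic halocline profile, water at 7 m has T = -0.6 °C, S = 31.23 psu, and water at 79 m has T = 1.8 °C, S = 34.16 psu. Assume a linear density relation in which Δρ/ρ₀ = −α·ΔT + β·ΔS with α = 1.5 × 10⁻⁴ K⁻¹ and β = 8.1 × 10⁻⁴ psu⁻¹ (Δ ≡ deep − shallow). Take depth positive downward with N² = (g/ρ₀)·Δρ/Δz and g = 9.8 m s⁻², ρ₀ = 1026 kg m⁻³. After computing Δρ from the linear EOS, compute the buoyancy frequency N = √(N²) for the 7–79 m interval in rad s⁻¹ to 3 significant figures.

ΔT = +2.4 K, ΔS = +2.93 psu (deep − shallow).
Δρ/ρ₀ = −αΔT + βΔS = -3.60 × 10⁻⁴ + 2.3733 × 10⁻³ = 2.0133 × 10⁻³, so Δρ ≈ 2.066 kg m⁻³.
N² = (g/ρ₀)·Δρ/Δz = g·(Δρ/ρ₀)/Δz = 9.8 × 2.0133 × 10⁻³ / 72 = 2.7403 × 10⁻⁴ s⁻².
N = √(2.7403 × 10⁻⁴) = 0.016554 rad s⁻¹ ≈ 0.0166 rad s⁻¹.

0.0166 rad s⁻¹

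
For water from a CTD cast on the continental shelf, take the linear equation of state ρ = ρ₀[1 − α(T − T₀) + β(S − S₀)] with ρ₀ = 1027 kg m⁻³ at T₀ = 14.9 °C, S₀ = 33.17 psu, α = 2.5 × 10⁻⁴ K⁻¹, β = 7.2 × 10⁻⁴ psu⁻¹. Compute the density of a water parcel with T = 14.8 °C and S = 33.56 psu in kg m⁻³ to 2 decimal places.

1027.31 kg m⁻³

T − T₀ = -0.1 K, S − S₀ = +0.39 psu.
Bracket = 1 − α·(-0.1) + β·(+0.39) = 1 + (3.058 × 10⁻⁴) = 1.0003058.
ρ = 1027 × 1.0003058 = 1027.31 kg m⁻³.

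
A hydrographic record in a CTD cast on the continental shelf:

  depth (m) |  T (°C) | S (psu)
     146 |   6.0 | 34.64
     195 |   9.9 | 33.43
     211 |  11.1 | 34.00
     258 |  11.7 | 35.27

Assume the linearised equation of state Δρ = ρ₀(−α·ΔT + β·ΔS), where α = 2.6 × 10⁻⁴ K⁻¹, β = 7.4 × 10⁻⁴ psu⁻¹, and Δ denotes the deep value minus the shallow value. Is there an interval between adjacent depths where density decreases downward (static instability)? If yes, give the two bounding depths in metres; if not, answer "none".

146–195 m

Evaluate Δρ/ρ₀ = −αΔT + βΔS across each adjacent pair:
  146–195 m: −αΔT+βΔS = −(2.6 × 10⁻⁴)(+3.9)+(7.4 × 10⁻⁴)(-1.21) = -1.9 × 10⁻³ → UNSTABLE
  195–211 m: −αΔT+βΔS = −(2.6 × 10⁻⁴)(+1.2)+(7.4 × 10⁻⁴)(+0.57) = 1.1 × 10⁻⁴ → stable
  211–258 m: −αΔT+βΔS = −(2.6 × 10⁻⁴)(+0.6)+(7.4 × 10⁻⁴)(+1.27) = 7.8 × 10⁻⁴ → stable
The 146–195 m interval has Δρ < 0: lighter water underlies denser water.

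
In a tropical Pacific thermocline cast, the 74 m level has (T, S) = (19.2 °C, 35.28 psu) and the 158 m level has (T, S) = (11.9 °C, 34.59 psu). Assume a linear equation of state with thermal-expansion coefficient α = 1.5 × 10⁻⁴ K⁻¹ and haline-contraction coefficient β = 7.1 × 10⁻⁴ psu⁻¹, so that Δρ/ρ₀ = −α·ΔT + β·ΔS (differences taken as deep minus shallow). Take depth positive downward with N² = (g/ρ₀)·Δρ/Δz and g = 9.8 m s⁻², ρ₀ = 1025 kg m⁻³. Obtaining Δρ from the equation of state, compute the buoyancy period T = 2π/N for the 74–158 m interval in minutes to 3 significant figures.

ΔT = -7.3 K, ΔS = -0.69 psu (deep − shallow).
Δρ/ρ₀ = −αΔT + βΔS = 1.095 × 10⁻³ − 4.899 × 10⁻⁴ = 6.051 × 10⁻⁴, so Δρ ≈ 0.6202 kg m⁻³.
N² = (g/ρ₀)·Δρ/Δz = g·(Δρ/ρ₀)/Δz = 9.8 × 6.051 × 10⁻⁴ / 84 = 7.0595 × 10⁻⁵ s⁻².
N = √(7.0595 × 10⁻⁵) = 8.4021 × 10⁻³ rad s⁻¹ → T = 2π/N = 747.81 s = 12.463 min ≈ 12.5 min.

12.5 min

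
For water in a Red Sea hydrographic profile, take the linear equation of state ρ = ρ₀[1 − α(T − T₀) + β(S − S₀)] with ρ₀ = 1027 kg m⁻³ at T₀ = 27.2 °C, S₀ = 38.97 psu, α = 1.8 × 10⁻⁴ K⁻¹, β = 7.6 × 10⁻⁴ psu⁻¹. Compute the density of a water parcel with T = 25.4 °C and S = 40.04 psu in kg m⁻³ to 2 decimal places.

T − T₀ = -1.8 K, S − S₀ = +1.07 psu.
Bracket = 1 − α·(-1.8) + β·(+1.07) = 1 + (1.1372 × 10⁻³) = 1.0011372.
ρ = 1027 × 1.0011372 = 1028.17 kg m⁻³.

1028.17 kg m⁻³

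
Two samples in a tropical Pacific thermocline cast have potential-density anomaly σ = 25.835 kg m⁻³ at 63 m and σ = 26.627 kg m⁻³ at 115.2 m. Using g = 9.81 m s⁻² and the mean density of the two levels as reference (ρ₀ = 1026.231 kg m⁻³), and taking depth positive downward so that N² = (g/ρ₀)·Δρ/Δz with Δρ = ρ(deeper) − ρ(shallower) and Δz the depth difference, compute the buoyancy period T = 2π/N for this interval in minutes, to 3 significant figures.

Δρ = 1026.627 − 1025.835 = 0.792 kg m⁻³ over Δz = 115.2 − 63 = 52.2 m.
N² = (9.81/1026.231) × (0.792/52.2) = 1.4504 × 10⁻⁴ s⁻².
N = √(1.4504 × 10⁻⁴) = 0.012043 rad s⁻¹, so T = 2π/N = 521.73 s = 8.6955 min ≈ 8.70 min.
N² > 0, so the interval is statically stable.

8.70 min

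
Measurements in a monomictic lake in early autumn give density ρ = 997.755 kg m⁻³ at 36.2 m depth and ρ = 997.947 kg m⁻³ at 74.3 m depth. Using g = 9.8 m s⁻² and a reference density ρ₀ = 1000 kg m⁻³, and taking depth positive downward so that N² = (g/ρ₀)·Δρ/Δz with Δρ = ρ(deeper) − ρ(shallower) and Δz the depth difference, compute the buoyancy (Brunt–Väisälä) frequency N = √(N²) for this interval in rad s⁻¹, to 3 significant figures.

Δρ = 997.947 − 997.755 = 0.192 kg m⁻³ over Δz = 74.3 − 36.2 = 38.1 m.
N² = (9.8/1000) × (0.192/38.1) = 4.9386 × 10⁻⁵ s⁻².
N = √(4.9386 × 10⁻⁵) = 7.0275 × 10⁻³ rad s⁻¹ ≈ 7.03 × 10⁻³ rad s⁻¹.

7.03 × 10⁻³ rad s⁻¹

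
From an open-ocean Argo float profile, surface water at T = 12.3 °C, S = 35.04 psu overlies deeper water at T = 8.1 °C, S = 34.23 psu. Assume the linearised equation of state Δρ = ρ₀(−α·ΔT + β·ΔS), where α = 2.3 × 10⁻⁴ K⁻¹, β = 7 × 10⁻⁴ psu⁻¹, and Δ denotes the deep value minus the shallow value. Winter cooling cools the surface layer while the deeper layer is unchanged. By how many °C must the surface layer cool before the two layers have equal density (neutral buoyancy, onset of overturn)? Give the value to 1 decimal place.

1.7 °C

Neutral buoyancy requires Δρ = 0, i.e. −α(T_deep − T_surf′) + β(S_deep − S_surf) = 0.
T_surf′ = T_deep − (β/α)·ΔS = 8.1 − (7 × 10⁻⁴/2.3 × 10⁻⁴)·(-0.81) = 10.565 °C.
Cooling required: 12.3 − (10.565) = 1.735 °C.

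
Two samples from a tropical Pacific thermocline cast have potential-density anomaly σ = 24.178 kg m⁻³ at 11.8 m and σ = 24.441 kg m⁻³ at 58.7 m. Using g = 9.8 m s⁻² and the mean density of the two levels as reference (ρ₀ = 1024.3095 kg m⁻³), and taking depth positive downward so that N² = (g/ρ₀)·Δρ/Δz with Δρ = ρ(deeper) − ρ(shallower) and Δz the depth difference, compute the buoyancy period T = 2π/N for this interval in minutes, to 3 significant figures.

Δρ = 1024.441 − 1024.178 = 0.263 kg m⁻³ over Δz = 58.7 − 11.8 = 46.9 m.
N² = (9.8/1024.3095) × (0.263/46.9) = 5.3651 × 10⁻⁵ s⁻².
N = √(5.3651 × 10⁻⁵) = 7.3247 × 10⁻³ rad s⁻¹, so T = 2π/N = 857.81 s = 14.297 min ≈ 14.3 min.

14.3 min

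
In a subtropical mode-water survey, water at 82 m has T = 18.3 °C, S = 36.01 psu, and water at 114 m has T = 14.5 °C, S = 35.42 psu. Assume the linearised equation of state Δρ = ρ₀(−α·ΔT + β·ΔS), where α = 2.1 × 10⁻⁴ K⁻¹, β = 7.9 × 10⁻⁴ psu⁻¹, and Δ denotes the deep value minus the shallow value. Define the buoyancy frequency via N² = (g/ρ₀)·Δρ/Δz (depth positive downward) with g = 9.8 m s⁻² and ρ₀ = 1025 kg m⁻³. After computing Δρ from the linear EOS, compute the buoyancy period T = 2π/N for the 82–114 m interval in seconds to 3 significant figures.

ΔT = -3.8 K, ΔS = -0.59 psu (deep − shallow).
Δρ/ρ₀ = −αΔT + βΔS = 7.98 × 10⁻⁴ − 4.661 × 10⁻⁴ = 3.319 × 10⁻⁴, so Δρ ≈ 0.3402 kg m⁻³.
N² = (g/ρ₀)·Δρ/Δz = g·(Δρ/ρ₀)/Δz = 9.8 × 3.319 × 10⁻⁴ / 32 = 1.0164 × 10⁻⁴ s⁻².
N = √(1.0164 × 10⁻⁴) = 0.010082 rad s⁻¹ → T = 2π/N = 623.21 s ≈ 623 s.

623 s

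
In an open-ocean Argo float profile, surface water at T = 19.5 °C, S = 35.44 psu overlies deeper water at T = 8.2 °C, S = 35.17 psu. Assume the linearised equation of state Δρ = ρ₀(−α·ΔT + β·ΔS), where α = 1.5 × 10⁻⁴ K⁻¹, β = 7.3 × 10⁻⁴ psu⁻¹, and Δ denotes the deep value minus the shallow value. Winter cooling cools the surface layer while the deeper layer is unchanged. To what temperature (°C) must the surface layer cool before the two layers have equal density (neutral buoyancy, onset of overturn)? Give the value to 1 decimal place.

Neutral buoyancy requires Δρ = 0, i.e. −α(T_deep − T_surf′) + β(S_deep − S_surf) = 0.
T_surf′ = T_deep − (β/α)·ΔS = 8.2 − (7.3 × 10⁻⁴/1.5 × 10⁻⁴)·(-0.27) = 9.514 °C.
Cooling required: 19.5 − (9.514) = 9.986 °C.

9.5 °C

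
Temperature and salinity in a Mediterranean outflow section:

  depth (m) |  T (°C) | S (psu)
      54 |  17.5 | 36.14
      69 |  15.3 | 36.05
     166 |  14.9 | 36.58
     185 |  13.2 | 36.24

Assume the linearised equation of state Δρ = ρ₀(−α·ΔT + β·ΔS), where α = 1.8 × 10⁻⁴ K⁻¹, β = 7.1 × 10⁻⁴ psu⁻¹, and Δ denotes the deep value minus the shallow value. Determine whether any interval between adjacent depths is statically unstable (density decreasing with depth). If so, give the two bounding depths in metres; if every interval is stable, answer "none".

none

Evaluate Δρ/ρ₀ = −αΔT + βΔS across each adjacent pair:
  54–69 m: −αΔT+βΔS = −(1.8 × 10⁻⁴)(-2.2)+(7.1 × 10⁻⁴)(-0.09) = 3.3 × 10⁻⁴ → stable
  69–166 m: −αΔT+βΔS = −(1.8 × 10⁻⁴)(-0.4)+(7.1 × 10⁻⁴)(+0.53) = 4.5 × 10⁻⁴ → stable
  166–185 m: −αΔT+βΔS = −(1.8 × 10⁻⁴)(-1.7)+(7.1 × 10⁻⁴)(-0.34) = 6.5 × 10⁻⁵ → stable
Every interval has Δρ > 0: the column is stably stratified throughout.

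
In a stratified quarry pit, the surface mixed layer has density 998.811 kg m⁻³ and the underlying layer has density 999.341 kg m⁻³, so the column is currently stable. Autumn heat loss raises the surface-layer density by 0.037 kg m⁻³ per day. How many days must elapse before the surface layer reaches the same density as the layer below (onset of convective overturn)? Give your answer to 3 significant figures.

14.3 days

Density deficit of the surface layer: 999.341 − 998.811 = 0.53 kg m⁻³.
Required change = 0.53 / 0.037 = 14.3 days.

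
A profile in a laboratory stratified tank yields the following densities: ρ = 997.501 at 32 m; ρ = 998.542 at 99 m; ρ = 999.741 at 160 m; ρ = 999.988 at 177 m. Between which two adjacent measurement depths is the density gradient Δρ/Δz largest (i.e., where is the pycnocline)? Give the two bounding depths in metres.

Compute the density gradient over each adjacent pair:
  32–99 m: Δρ/Δz = 1.041/67 = 0.016 kg m⁻⁴
  99–160 m: Δρ/Δz = 1.199/61 = 0.020 kg m⁻⁴
  160–177 m: Δρ/Δz = 0.247/17 = 0.015 kg m⁻⁴
The largest gradient is in the 99–160 m interval — the pycnocline.

99–160 m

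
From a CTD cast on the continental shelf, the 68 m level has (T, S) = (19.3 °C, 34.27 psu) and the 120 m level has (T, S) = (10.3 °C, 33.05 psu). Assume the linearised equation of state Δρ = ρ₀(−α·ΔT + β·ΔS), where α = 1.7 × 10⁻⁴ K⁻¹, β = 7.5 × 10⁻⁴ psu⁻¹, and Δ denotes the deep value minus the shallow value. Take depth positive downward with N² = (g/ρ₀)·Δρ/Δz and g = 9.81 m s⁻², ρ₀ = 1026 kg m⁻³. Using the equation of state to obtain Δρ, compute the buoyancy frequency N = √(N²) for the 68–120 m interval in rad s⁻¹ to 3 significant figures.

0.0108 rad s⁻¹

ΔT = -9.0 K, ΔS = -1.22 psu (deep − shallow).
Δρ/ρ₀ = −αΔT + βΔS = 1.53 × 10⁻³ − 9.15 × 10⁻⁴ = 6.15 × 10⁻⁴, so Δρ ≈ 0.6310 kg m⁻³.
N² = (g/ρ₀)·Δρ/Δz = g·(Δρ/ρ₀)/Δz = 9.81 × 6.15 × 10⁻⁴ / 52 = 1.1602 × 10⁻⁴ s⁻².
N = √(1.1602 × 10⁻⁴) = 0.010771 rad s⁻¹ ≈ 0.0108 rad s⁻¹.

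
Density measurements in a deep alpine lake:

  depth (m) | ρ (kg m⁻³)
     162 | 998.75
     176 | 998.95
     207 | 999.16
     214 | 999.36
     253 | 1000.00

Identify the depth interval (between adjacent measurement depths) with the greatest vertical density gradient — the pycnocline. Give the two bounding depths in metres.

Compute the density gradient over each adjacent pair:
  162–176 m: Δρ/Δz = 0.20/14 = 0.014 kg m⁻⁴
  176–207 m: Δρ/Δz = 0.21/31 = 6.8 × 10⁻³ kg m⁻⁴
  207–214 m: Δρ/Δz = 0.20/7 = 0.029 kg m⁻⁴
  214–253 m: Δρ/Δz = 0.64/39 = 0.016 kg m⁻⁴
The largest gradient is in the 207–214 m interval — the pycnocline.

207–214 m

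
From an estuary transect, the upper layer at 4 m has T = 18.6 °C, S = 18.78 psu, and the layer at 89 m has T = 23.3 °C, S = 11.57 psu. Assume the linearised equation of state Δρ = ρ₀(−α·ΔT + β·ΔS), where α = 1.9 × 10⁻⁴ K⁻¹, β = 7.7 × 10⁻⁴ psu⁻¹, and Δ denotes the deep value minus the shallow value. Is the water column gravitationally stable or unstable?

unstable

ΔT = 23.3 − 18.6 = +4.7 K and ΔS = 11.57 − 18.78 = -7.21 psu (deep − shallow).
−αΔT = -8.93 × 10⁻⁴; βΔS = -5.5517 × 10⁻³; sum Δρ/ρ₀ = -6.4447 × 10⁻³.
Δρ/ρ₀ < 0, so Δρ < 0: deeper water is lighter → statically unstable; the column would overturn.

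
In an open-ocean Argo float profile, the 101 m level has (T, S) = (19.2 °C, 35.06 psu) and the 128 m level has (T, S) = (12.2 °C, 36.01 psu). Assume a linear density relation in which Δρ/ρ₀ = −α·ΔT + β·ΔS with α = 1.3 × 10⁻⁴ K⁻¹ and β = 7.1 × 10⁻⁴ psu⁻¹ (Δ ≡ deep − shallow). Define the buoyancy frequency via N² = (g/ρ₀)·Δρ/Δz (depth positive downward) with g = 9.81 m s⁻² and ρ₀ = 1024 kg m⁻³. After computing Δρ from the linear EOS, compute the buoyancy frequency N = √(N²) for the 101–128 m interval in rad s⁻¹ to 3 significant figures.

0.0240 rad s⁻¹

ΔT = -7.0 K, ΔS = +0.95 psu (deep − shallow).
Δρ/ρ₀ = −αΔT + βΔS = 9.10 × 10⁻⁴ + 6.745 × 10⁻⁴ = 1.5845 × 10⁻³, so Δρ ≈ 1.623 kg m⁻³.
N² = (g/ρ₀)·Δρ/Δz = g·(Δρ/ρ₀)/Δz = 9.81 × 1.5845 × 10⁻³ / 27 = 5.7570 × 10⁻⁴ s⁻².
N = √(5.7570 × 10⁻⁴) = 0.023994 rad s⁻¹ ≈ 0.0240 rad s⁻¹.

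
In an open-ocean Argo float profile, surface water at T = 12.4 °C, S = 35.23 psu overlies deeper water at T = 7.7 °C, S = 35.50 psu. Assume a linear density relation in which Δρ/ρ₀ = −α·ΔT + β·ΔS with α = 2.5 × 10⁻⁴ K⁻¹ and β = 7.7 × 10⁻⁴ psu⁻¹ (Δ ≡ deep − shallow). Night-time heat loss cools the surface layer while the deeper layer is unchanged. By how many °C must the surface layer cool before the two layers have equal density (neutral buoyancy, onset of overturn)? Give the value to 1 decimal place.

Neutral buoyancy requires Δρ = 0, i.e. −α(T_deep − T_surf′) + β(S_deep − S_surf) = 0.
T_surf′ = T_deep − (β/α)·ΔS = 7.7 − (7.7 × 10⁻⁴/2.5 × 10⁻⁴)·(+0.27) = 6.868 °C.
Cooling required: 12.4 − (6.868) = 5.532 °C.

5.5 °C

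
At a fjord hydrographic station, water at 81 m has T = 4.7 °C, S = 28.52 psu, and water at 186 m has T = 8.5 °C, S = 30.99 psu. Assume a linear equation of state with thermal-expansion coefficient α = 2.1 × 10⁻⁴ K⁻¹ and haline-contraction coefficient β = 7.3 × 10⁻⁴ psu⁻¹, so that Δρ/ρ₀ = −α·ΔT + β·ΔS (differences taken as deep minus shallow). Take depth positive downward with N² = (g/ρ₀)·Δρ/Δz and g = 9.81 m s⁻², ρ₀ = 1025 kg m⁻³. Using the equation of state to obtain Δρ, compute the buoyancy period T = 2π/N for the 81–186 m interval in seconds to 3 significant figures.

648 s

ΔT = +3.8 K, ΔS = +2.47 psu (deep − shallow).
Δρ/ρ₀ = −αΔT + βΔS = -7.98 × 10⁻⁴ + 1.8031 × 10⁻³ = 1.0051 × 10⁻³, so Δρ ≈ 1.030 kg m⁻³.
N² = (g/ρ₀)·Δρ/Δz = g·(Δρ/ρ₀)/Δz = 9.81 × 1.0051 × 10⁻³ / 105 = 9.3905 × 10⁻⁵ s⁻².
N = √(9.3905 × 10⁻⁵) = 9.6905 × 10⁻³ rad s⁻¹ → T = 2π/N = 648.39 s ≈ 648 s.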